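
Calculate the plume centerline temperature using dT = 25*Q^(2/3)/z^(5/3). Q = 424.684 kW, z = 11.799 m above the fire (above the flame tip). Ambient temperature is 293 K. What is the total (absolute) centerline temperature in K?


Q^(2/3) = 56.499
z^(5/3) = 61.152
dT = 25 * 56.499 / 61.152 = 23.098 K
T = 293 + 23.098 = 316.10 K

316.10 K


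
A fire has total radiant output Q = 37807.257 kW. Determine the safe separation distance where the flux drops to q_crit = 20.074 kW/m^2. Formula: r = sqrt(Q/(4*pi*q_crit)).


4*pi*q_crit = 252.26
Q/(4*pi*q_crit) = 149.88
r = sqrt(149.88) = 12.242 m

12.242 m


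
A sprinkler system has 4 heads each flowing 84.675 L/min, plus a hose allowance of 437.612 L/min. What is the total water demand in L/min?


Sprinkler demand = 4 * 84.675 = 338.7 L/min
Total = 338.7 + 437.612 = 776.312 L/min

776.312 L/min


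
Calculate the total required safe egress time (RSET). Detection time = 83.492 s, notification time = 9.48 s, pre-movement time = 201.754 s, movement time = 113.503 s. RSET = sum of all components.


Total = 83.492 + 9.48 + 201.754 + 113.503 = 408.229 s

408.229 s


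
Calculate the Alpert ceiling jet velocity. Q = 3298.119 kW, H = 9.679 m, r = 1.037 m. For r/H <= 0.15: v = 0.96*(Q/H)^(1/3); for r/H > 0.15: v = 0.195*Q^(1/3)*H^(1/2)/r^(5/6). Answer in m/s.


r/H = 1.037 / 9.679 = 0.10714
r/H <= 0.15, so v = 0.96*(Q/H)^(1/3)
Q/H = 340.75
(Q/H)^(1/3) = 6.9847
v = 0.96 * 6.9847 = 6.7053 m/s

6.7053 m/s


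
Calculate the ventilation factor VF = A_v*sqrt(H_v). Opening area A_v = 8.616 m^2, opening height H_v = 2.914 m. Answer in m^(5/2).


sqrt(H_v) = 1.7070
VF = 8.616 * 1.7070 = 14.708 m^(5/2)

14.708 m^(5/2)


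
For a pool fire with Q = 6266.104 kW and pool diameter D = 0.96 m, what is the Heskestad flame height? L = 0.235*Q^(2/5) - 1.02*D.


Q^(2/5) = 33.022
0.235 * Q^(2/5) = 7.7601
1.02 * D = 0.97920
L = 6.7809 m

6.7809 m


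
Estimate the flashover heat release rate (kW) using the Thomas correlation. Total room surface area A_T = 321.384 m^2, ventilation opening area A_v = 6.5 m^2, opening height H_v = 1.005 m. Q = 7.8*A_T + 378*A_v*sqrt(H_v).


7.8*A_T = 2506.8
sqrt(H_v) = 1.0025
378*A_v*sqrt(H_v) = 2463.1
Q = 2506.8 + 2463.1 = 4969.9 kW

4969.9 kW


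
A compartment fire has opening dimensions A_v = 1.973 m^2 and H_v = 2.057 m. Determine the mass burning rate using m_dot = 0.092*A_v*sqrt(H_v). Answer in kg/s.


sqrt(H_v) = 1.4342
m_dot = 0.092 * 1.973 * 1.4342 = 0.26033 kg/s

0.26033 kg/s


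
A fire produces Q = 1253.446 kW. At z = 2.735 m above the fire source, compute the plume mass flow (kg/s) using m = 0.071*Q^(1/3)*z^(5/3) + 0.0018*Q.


Q^(1/3) = 10.782
z^(5/3) = 5.3489
First term = 0.071 * 10.782 * 5.3489 = 4.0947
Second term = 0.0018 * 1253.446 = 2.2562
m = 6.3509 kg/s

6.3509 kg/s


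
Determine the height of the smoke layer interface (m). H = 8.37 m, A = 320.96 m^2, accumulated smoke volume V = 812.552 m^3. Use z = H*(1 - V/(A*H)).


V/(A*H) = 0.30246
1 - 0.30246 = 0.69754
z = 8.37 * 0.69754 = 5.8384 m

5.8384 m


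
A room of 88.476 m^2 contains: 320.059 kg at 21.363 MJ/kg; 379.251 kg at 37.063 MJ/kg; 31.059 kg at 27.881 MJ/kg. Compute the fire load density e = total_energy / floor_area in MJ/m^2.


Total energy = 320.059*21.363 + 379.251*37.063 + 31.059*27.881
= 6837.420 + 14056.18 + 865.9560
= 21759.56 MJ
e = 21759.56 / 88.476 = 245.94 MJ/m^2

245.94 MJ/m^2


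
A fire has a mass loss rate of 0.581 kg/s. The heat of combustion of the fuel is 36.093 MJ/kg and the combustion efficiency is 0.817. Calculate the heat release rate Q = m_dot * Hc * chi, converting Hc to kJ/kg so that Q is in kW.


Hc = 36.093 MJ/kg = 36.093 * 1000 kJ/kg = 36093 kJ/kg
Q = 0.581 kg/s * 36093 kJ/kg * 0.817 = 17133 kW

17133 kW


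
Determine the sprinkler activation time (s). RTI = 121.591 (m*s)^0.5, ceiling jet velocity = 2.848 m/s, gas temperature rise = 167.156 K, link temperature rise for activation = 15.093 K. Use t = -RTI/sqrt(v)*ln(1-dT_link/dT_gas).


dT_link/dT_gas = 0.090293
ln(1 - 0.090293) = -0.094633
t = -121.591 / sqrt(2.848) * -0.094633 = 6.8182 s

6.8182 s


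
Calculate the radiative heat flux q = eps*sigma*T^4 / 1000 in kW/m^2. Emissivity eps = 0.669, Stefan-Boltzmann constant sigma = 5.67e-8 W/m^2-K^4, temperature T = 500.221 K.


T^4 = 6.2611e+10
q = 0.669 * 5.67e-8 * 6.2611e+10 / 1000 = 2.3750 kW/m^2

2.3750 kW/m^2


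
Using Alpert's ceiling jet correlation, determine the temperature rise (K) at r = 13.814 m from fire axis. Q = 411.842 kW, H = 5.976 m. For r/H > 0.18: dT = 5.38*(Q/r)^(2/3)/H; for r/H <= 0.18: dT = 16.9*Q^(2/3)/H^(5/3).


r/H = 13.814 / 5.976 = 2.3116
r/H > 0.18, so dT = 5.38*(Q/r)^(2/3)/H
Q/r = 29.813
(Q/r)^(2/3) = 9.6148
dT = 5.38 * 9.6148 / 5.976 = 8.6559 K

8.6559 K


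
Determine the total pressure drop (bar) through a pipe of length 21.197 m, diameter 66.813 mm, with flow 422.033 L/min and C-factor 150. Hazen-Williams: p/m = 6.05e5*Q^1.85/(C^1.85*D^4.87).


Q^1.85 = 71927
C^1.85 = 10611
D^4.87 = 7.7103e+08
p/m = 0.0053187 bar/m
p_total = 0.0053187 * 21.197 = 0.11274 bar

0.11274 bar


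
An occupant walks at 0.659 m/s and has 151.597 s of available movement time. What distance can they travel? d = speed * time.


d = 0.659 * 151.597 = 99.902 m

99.902 m


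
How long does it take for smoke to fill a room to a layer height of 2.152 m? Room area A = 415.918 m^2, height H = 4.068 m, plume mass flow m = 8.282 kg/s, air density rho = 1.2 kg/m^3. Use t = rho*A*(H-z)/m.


H - z = 1.916 m
t = 1.2 * 415.918 * 1.916 / 8.282 = 115.46 s

115.46 s


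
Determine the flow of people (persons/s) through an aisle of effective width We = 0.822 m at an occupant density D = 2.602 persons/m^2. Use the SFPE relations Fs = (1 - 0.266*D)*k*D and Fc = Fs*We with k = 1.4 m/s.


1 - 0.266*D = 1 - 0.266*2.602 = 0.30787
Fs = 0.30787 * 1.4 * 2.602 = 1.1215 persons/(s*m)
Fc = 1.1215 * 0.822 = 0.92187 persons/s

0.92187 persons/s


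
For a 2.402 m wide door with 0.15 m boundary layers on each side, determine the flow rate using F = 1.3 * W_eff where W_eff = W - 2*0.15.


W_eff = 2.402 - 0.30 = 2.102 m
F = 1.3 * 2.102 = 2.7326 persons/s

2.7326 persons/s


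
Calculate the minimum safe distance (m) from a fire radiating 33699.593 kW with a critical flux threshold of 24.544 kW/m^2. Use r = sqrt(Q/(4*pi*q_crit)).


4*pi*q_crit = 308.43
Q/(4*pi*q_crit) = 109.26
r = sqrt(109.26) = 10.453 m

10.453 m


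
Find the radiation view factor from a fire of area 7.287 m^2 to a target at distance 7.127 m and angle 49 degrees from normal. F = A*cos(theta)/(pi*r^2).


cos(49 deg) = 0.65606
pi*r^2 = 159.57
F = 7.287 * 0.65606 / 159.57 = 0.029959

0.029959


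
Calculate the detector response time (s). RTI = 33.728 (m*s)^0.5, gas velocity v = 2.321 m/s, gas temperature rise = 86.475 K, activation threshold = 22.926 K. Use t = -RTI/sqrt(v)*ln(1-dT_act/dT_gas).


dT_act/dT_gas = 0.26512
ln(1 - 0.26512) = -0.30804
t = -33.728 / sqrt(2.321) * -0.30804 = 6.8197 s

6.8197 s


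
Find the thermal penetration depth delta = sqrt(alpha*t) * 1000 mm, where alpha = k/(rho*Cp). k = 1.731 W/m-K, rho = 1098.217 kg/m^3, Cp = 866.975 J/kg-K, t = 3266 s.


alpha = 1.731 / (1098.217 * 866.975) = 1.8180e-06 m^2/s
alpha * t = 0.0059377
delta = sqrt(0.0059377) * 1000 = 77.056 mm

77.056 mm


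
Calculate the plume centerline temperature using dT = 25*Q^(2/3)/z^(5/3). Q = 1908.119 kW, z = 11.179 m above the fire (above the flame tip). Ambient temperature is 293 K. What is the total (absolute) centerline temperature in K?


Q^(2/3) = 153.84
z^(5/3) = 55.891
dT = 25 * 153.84 / 55.891 = 68.813 K
T = 293 + 68.813 = 361.81 K

361.81 K


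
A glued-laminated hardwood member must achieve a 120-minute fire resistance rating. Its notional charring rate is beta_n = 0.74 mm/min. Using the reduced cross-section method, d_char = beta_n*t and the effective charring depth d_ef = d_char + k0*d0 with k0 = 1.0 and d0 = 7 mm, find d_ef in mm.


d_char = 0.74 * 120 = 88.8 mm
d_ef = 88.8 + 1.0*7 = 95.8 mm

95.8 mm


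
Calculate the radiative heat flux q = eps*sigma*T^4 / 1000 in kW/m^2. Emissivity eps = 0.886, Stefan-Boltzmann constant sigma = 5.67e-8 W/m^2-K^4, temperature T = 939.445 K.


T^4 = 7.7891e+11
q = 0.886 * 5.67e-8 * 7.7891e+11 / 1000 = 39.129 kW/m^2

39.129 kW/m^2


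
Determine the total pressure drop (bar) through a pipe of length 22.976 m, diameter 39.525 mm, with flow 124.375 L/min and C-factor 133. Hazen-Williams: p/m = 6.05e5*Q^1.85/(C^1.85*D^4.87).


Q^1.85 = 7503.4
C^1.85 = 8494.3
D^4.87 = 5.9809e+07
p/m = 0.0089355 bar/m
p_total = 0.0089355 * 22.976 = 0.20530 bar

0.20530 bar


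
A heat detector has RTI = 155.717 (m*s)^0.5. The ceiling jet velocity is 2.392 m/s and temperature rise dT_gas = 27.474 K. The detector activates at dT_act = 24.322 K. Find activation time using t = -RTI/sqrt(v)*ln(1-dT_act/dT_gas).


dT_act/dT_gas = 0.88527
ln(1 - 0.88527) = -2.1652
t = -155.717 / sqrt(2.392) * -2.1652 = 218.00 s

218.00 s


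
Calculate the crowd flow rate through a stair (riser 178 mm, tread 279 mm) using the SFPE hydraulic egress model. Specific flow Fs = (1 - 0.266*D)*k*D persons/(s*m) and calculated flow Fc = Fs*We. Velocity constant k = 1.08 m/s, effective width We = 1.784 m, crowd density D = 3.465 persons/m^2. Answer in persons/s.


1 - 0.266*D = 1 - 0.266*3.465 = 0.078310
Fs = 0.078310 * 1.08 * 3.465 = 0.29305 persons/(s*m)
Fc = 0.29305 * 1.784 = 0.52280 persons/s

0.52280 persons/s


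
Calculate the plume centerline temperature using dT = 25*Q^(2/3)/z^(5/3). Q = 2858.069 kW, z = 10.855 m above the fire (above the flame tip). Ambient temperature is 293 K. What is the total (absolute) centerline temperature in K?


Q^(2/3) = 201.39
z^(5/3) = 53.217
dT = 25 * 201.39 / 53.217 = 94.610 K
T = 293 + 94.610 = 387.61 K

387.61 K


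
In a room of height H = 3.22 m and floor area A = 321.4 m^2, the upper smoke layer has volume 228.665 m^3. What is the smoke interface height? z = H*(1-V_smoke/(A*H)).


V/(A*H) = 0.22095
1 - 0.22095 = 0.77905
z = 3.22 * 0.77905 = 2.5085 m

2.5085 m


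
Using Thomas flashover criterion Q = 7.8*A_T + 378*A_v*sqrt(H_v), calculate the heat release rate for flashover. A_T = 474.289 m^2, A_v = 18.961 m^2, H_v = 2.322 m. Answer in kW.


7.8*A_T = 3699.5
sqrt(H_v) = 1.5238
378*A_v*sqrt(H_v) = 10922
Q = 3699.5 + 10922 = 14621 kW

14621 kW


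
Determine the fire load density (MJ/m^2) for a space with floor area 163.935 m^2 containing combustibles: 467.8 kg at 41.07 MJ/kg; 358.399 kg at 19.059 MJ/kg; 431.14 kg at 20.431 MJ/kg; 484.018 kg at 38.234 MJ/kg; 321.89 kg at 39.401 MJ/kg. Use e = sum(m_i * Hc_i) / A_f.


Total energy = 467.8*41.07 + 358.399*19.059 + 431.14*20.431 + 484.018*38.234 + 321.89*39.401
= 19212.546 + 6830.727 + 8808.621 + 18505.94 + 12682.79
= 66040.63 MJ
e = 66040.63 / 163.935 = 402.85 MJ/m^2

402.85 MJ/m^2


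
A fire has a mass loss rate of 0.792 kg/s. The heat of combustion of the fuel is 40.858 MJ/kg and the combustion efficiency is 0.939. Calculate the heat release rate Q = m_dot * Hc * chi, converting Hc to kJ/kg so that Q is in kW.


Hc = 40.858 MJ/kg = 40.858 * 1000 kJ/kg = 40858 kJ/kg
Q = 0.792 kg/s * 40858 kJ/kg * 0.939 = 30386 kW

30386 kW


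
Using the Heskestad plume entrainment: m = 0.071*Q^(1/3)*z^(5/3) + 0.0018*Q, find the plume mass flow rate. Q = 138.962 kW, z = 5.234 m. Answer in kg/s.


Q^(1/3) = 5.1796
z^(5/3) = 15.778
First term = 0.071 * 5.1796 * 15.778 = 5.8025
Second term = 0.0018 * 138.962 = 0.25013
m = 6.0526 kg/s

6.0526 kg/s


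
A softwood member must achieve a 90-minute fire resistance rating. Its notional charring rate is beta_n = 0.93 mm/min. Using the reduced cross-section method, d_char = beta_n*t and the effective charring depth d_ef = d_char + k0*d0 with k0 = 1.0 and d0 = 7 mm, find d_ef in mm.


d_char = 0.93 * 90 = 83.7 mm
d_ef = 83.7 + 1.0*7 = 90.7 mm

90.7 mm


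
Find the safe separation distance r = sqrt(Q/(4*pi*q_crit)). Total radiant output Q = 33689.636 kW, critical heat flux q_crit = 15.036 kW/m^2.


4*pi*q_crit = 188.95
Q/(4*pi*q_crit) = 178.30
r = sqrt(178.30) = 13.353 m

13.353 m


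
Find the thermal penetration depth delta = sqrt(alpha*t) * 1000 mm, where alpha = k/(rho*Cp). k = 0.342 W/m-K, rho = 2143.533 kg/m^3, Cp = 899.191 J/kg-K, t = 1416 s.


alpha = 0.342 / (2143.533 * 899.191) = 1.7744e-07 m^2/s
alpha * t = 0.00025125
delta = sqrt(0.00025125) * 1000 = 15.851 mm

15.851 mm


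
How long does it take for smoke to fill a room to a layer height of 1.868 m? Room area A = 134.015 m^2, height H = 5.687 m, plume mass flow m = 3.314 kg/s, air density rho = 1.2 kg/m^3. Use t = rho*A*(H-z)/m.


H - z = 3.819 m
t = 1.2 * 134.015 * 3.819 / 3.314 = 185.32 s

185.32 s


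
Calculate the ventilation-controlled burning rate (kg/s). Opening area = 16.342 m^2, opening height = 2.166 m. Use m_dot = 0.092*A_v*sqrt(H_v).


sqrt(H_v) = 1.4717
m_dot = 0.092 * 16.342 * 1.4717 = 2.2127 kg/s

2.2127 kg/s


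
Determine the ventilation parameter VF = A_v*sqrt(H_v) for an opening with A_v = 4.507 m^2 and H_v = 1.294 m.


sqrt(H_v) = 1.1375
VF = 4.507 * 1.1375 = 5.1269 m^(5/2)

5.1269 m^(5/2)


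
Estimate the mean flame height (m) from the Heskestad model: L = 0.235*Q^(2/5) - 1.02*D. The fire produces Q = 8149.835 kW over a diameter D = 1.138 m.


Q^(2/5) = 36.683
0.235 * Q^(2/5) = 8.6204
1.02 * D = 1.1608
L = 7.4596 m

7.4596 m


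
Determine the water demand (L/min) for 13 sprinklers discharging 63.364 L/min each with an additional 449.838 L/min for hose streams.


Sprinkler demand = 13 * 63.364 = 823.732 L/min
Total = 823.732 + 449.838 = 1273.57 L/min

1273.57 L/min


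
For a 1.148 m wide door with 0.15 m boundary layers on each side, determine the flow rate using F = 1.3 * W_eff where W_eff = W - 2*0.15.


W_eff = 1.148 - 0.30 = 0.848 m
F = 1.3 * 0.848 = 1.1024 persons/s

1.1024 persons/s


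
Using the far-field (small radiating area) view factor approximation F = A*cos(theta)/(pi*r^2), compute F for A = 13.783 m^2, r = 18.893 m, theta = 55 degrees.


cos(55 deg) = 0.57358
pi*r^2 = 1121.4
F = 13.783 * 0.57358 / 1121.4 = 0.0070499

0.0070499


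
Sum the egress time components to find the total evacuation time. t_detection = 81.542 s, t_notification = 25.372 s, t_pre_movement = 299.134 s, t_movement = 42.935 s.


Total = 81.542 + 25.372 + 299.134 + 42.935 = 448.983 s

448.983 s


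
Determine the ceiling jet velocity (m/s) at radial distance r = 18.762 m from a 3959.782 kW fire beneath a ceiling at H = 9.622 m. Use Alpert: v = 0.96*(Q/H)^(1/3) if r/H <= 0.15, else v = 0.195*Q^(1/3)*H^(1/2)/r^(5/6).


r/H = 18.762 / 9.622 = 1.9499
r/H > 0.15, so v = 0.195*Q^(1/3)*H^(1/2)/r^(5/6)
Q^(1/3) = 15.821
H^(1/2) = 3.1019
r^(5/6) = 11.510
v = 0.195 * 15.821 * 3.1019 / 11.510 = 0.83143 m/s

0.83143 m/s


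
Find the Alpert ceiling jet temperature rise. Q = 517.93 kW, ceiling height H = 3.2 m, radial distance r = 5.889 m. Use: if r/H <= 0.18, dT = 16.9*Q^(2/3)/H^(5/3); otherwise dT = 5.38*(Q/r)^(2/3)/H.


r/H = 5.889 / 3.2 = 1.8403
r/H > 0.18, so dT = 5.38*(Q/r)^(2/3)/H
Q/r = 87.949
(Q/r)^(2/3) = 19.777
dT = 5.38 * 19.777 / 3.2 = 33.250 K

33.250 K


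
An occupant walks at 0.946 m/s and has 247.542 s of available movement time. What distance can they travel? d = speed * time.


d = 0.946 * 247.542 = 234.17 m

234.17 m


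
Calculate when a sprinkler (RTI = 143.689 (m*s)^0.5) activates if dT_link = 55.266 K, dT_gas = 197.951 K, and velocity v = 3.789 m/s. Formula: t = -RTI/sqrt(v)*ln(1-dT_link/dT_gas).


dT_link/dT_gas = 0.27919
ln(1 - 0.27919) = -0.32738
t = -143.689 / sqrt(3.789) * -0.32738 = 24.166 s

24.166 s


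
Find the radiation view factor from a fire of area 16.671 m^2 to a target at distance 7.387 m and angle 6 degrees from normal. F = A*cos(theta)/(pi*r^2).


cos(6 deg) = 0.99452
pi*r^2 = 171.43
F = 16.671 * 0.99452 / 171.43 = 0.096714

0.096714


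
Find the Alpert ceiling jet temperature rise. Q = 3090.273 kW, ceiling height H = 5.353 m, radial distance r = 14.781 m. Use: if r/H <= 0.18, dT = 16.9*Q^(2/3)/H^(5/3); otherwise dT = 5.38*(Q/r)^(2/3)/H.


r/H = 14.781 / 5.353 = 2.7613
r/H > 0.18, so dT = 5.38*(Q/r)^(2/3)/H
Q/r = 209.07
(Q/r)^(2/3) = 35.226
dT = 5.38 * 35.226 / 5.353 = 35.404 K

35.404 K


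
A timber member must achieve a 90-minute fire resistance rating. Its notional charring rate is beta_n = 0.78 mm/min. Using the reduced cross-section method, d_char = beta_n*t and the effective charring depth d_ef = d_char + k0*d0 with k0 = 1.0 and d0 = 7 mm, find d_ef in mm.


d_char = 0.78 * 90 = 70.2 mm
d_ef = 70.2 + 1.0*7 = 77.2 mm

77.2 mm


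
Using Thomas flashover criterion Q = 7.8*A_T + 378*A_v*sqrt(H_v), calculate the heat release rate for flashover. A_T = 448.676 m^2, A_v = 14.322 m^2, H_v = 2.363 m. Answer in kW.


7.8*A_T = 3499.7
sqrt(H_v) = 1.5372
378*A_v*sqrt(H_v) = 8322.0
Q = 3499.7 + 8322.0 = 11822 kW

11822 kW


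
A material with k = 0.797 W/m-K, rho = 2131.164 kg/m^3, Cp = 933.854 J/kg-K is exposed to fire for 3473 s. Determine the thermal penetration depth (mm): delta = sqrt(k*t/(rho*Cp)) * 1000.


alpha = 0.797 / (2131.164 * 933.854) = 4.0046e-07 m^2/s
alpha * t = 0.0013908
delta = sqrt(0.0013908) * 1000 = 37.294 mm

37.294 mm


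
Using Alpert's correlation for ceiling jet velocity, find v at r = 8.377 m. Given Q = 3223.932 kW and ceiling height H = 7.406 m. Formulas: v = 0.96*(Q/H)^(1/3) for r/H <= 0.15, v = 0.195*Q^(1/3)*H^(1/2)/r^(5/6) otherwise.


r/H = 8.377 / 7.406 = 1.1311
r/H > 0.15, so v = 0.195*Q^(1/3)*H^(1/2)/r^(5/6)
Q^(1/3) = 14.773
H^(1/2) = 2.7214
r^(5/6) = 5.8781
v = 0.195 * 14.773 * 2.7214 / 5.8781 = 1.3337 m/s

1.3337 m/s


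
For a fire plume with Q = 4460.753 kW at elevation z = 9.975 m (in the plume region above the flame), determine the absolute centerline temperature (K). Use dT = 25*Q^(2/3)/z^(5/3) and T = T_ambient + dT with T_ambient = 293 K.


Q^(2/3) = 270.98
z^(5/3) = 46.223
dT = 25 * 270.98 / 46.223 = 146.56 K
T = 293 + 146.56 = 439.56 K

439.56 K


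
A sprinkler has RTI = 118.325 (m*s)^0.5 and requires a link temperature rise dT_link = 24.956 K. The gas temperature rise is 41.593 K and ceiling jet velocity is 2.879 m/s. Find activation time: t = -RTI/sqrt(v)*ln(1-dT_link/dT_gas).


dT_link/dT_gas = 0.60000
ln(1 - 0.60000) = -0.91630
t = -118.325 / sqrt(2.879) * -0.91630 = 63.899 s

63.899 s


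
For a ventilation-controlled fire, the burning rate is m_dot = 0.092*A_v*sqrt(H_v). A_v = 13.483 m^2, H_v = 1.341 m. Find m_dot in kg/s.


sqrt(H_v) = 1.1580
m_dot = 0.092 * 13.483 * 1.1580 = 1.4364 kg/s

1.4364 kg/s


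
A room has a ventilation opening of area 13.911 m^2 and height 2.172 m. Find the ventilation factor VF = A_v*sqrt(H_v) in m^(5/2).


sqrt(H_v) = 1.4738
VF = 13.911 * 1.4738 = 20.502 m^(5/2)

20.502 m^(5/2)


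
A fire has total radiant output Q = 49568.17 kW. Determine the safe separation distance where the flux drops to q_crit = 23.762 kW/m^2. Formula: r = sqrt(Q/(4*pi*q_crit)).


4*pi*q_crit = 298.60
Q/(4*pi*q_crit) = 166.00
r = sqrt(166.00) = 12.884 m

12.884 m


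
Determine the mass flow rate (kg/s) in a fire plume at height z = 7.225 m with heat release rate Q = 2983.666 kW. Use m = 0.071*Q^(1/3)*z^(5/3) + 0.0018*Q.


Q^(1/3) = 14.396
z^(5/3) = 27.002
First term = 0.071 * 14.396 * 27.002 = 27.600
Second term = 0.0018 * 2983.666 = 5.3706
m = 32.970 kg/s

32.970 kg/s


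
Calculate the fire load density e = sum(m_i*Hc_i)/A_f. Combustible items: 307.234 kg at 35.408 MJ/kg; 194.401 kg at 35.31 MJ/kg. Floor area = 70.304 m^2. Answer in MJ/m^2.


Total energy = 307.234*35.408 + 194.401*35.31
= 10878.54 + 6864.299
= 17742.84 MJ
e = 17742.84 / 70.304 = 252.37 MJ/m^2

252.37 MJ/m^2


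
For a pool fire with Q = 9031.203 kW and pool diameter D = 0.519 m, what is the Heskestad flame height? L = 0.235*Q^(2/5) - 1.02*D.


Q^(2/5) = 38.221
0.235 * Q^(2/5) = 8.9819
1.02 * D = 0.52938
L = 8.4525 m

8.4525 m


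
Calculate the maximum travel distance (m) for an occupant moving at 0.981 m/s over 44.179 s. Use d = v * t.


d = 0.981 * 44.179 = 43.340 m

43.340 m


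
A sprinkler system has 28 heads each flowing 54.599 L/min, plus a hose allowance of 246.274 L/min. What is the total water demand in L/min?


Sprinkler demand = 28 * 54.599 = 1528.772 L/min
Total = 1528.772 + 246.274 = 1775.046 L/min

1775.046 L/min


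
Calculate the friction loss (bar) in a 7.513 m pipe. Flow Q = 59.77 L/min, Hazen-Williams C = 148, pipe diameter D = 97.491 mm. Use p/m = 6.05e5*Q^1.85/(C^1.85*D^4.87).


Q^1.85 = 1934.2
C^1.85 = 10351
D^4.87 = 4.8558e+09
p/m = 2.3281e-05 bar/m
p_total = 2.3281e-05 * 7.513 = 0.00017491 bar

0.00017491 bar


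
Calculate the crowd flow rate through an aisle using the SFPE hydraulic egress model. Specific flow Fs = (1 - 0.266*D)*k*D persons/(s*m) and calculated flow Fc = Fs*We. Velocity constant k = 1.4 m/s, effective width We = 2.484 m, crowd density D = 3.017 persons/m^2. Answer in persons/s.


1 - 0.266*D = 1 - 0.266*3.017 = 0.19748
Fs = 0.19748 * 1.4 * 3.017 = 0.83411 persons/(s*m)
Fc = 0.83411 * 2.484 = 2.0719 persons/s

2.0719 persons/s


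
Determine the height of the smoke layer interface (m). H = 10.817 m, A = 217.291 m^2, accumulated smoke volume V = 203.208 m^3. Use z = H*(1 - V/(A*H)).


V/(A*H) = 0.086455
1 - 0.086455 = 0.91354
z = 10.817 * 0.91354 = 9.8818 m

9.8818 m


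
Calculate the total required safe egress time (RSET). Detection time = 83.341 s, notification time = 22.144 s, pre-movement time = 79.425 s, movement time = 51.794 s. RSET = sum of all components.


Total = 83.341 + 22.144 + 79.425 + 51.794 = 236.704 s

236.704 s


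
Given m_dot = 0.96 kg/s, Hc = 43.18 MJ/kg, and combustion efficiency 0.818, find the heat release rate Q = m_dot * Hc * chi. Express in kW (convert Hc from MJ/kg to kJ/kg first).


Hc = 43.18 MJ/kg = 43.18 * 1000 kJ/kg = 43180 kJ/kg
Q = 0.96 kg/s * 43180 kJ/kg * 0.818 = 33908 kW

33908 kW


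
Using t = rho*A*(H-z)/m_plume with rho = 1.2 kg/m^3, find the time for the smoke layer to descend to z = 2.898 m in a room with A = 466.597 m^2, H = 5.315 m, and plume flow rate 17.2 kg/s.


H - z = 2.417 m
t = 1.2 * 466.597 * 2.417 / 17.2 = 78.681 s

78.681 s


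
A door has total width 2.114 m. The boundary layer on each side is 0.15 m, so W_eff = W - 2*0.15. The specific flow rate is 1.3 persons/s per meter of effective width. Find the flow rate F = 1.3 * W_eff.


W_eff = 2.114 - 0.30 = 1.814 m
F = 1.3 * 1.814 = 2.3582 persons/s

2.3582 persons/s


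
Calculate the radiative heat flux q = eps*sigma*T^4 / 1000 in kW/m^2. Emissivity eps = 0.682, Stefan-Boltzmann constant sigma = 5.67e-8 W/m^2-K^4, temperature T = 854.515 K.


T^4 = 5.3319e+11
q = 0.682 * 5.67e-8 * 5.3319e+11 / 1000 = 20.618 kW/m^2

20.618 kW/m^2


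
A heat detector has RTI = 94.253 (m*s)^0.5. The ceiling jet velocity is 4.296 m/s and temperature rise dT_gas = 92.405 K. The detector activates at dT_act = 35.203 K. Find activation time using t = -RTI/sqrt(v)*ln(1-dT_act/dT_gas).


dT_act/dT_gas = 0.38096
ln(1 - 0.38096) = -0.47959
t = -94.253 / sqrt(4.296) * -0.47959 = 21.809 s

21.809 s


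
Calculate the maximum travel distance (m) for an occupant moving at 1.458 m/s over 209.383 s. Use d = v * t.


d = 1.458 * 209.383 = 305.28 m

305.28 m


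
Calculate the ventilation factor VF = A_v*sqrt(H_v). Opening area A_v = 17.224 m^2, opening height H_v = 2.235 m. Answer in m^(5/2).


sqrt(H_v) = 1.4950
VF = 17.224 * 1.4950 = 25.750 m^(5/2)

25.750 m^(5/2)


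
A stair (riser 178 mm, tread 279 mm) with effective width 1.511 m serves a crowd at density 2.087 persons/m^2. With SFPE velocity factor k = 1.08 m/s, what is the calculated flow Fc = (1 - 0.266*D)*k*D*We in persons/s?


1 - 0.266*D = 1 - 0.266*2.087 = 0.44486
Fs = 0.44486 * 1.08 * 2.087 = 1.0027 persons/(s*m)
Fc = 1.0027 * 1.511 = 1.5151 persons/s

1.5151 persons/s


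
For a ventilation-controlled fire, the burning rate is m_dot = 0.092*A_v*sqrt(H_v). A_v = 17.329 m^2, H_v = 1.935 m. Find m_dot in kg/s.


sqrt(H_v) = 1.3910
m_dot = 0.092 * 17.329 * 1.3910 = 2.2177 kg/s

2.2177 kg/s


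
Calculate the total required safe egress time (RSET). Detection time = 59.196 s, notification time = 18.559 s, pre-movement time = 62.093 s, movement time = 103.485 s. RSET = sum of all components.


Total = 59.196 + 18.559 + 62.093 + 103.485 = 243.333 s

243.333 s


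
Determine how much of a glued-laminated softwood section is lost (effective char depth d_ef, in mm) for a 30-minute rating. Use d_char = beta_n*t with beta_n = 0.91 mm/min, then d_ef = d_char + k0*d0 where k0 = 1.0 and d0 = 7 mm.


d_char = 0.91 * 30 = 27.3 mm
d_ef = 27.3 + 1.0*7 = 34.3 mm

34.3 mm


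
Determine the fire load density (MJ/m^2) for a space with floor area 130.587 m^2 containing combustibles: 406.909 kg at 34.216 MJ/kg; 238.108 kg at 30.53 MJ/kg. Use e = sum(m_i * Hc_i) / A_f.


Total energy = 406.909*34.216 + 238.108*30.53
= 13922.80 + 7269.437
= 21192.24 MJ
e = 21192.24 / 130.587 = 162.28 MJ/m^2

162.28 MJ/m^2


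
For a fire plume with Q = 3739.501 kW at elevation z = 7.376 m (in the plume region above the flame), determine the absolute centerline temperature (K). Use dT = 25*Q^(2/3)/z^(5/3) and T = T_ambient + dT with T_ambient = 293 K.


Q^(2/3) = 240.92
z^(5/3) = 27.949
dT = 25 * 240.92 / 27.949 = 215.50 K
T = 293 + 215.50 = 508.50 K

508.50 K


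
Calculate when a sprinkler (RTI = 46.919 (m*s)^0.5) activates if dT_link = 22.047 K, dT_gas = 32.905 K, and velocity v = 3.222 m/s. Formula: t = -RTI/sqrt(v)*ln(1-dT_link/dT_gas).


dT_link/dT_gas = 0.67002
ln(1 - 0.67002) = -1.1087
t = -46.919 / sqrt(3.222) * -1.1087 = 28.981 s

28.981 s


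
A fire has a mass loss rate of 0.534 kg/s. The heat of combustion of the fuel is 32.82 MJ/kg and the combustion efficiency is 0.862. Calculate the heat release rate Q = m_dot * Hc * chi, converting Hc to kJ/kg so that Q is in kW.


Hc = 32.82 MJ/kg = 32.82 * 1000 kJ/kg = 32820 kJ/kg
Q = 0.534 kg/s * 32820 kJ/kg * 0.862 = 15107 kW

15107 kW


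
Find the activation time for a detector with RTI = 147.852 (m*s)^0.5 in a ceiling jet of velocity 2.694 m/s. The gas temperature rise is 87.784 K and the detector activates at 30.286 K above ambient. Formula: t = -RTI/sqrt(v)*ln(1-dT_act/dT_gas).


dT_act/dT_gas = 0.34501
ln(1 - 0.34501) = -0.42313
t = -147.852 / sqrt(2.694) * -0.42313 = 38.115 s

38.115 s


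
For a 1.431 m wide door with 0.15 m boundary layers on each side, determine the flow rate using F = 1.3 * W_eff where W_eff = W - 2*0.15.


W_eff = 1.431 - 0.30 = 1.131 m
F = 1.3 * 1.131 = 1.4703 persons/s

1.4703 persons/s


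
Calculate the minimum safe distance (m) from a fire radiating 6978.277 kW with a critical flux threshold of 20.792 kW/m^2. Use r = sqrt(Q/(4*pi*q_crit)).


4*pi*q_crit = 261.28
Q/(4*pi*q_crit) = 26.708
r = sqrt(26.708) = 5.1680 m

5.1680 m


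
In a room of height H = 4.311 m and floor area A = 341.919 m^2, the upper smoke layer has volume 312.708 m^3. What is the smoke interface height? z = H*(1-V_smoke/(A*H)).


V/(A*H) = 0.21215
1 - 0.21215 = 0.78785
z = 4.311 * 0.78785 = 3.3964 m

3.3964 m


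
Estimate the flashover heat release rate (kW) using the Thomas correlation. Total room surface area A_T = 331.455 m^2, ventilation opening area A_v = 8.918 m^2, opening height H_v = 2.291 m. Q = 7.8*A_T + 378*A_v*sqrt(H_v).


7.8*A_T = 2585.349
sqrt(H_v) = 1.5136
378*A_v*sqrt(H_v) = 5102.4
Q = 2585.349 + 5102.4 = 7687.7 kW

7687.7 kW


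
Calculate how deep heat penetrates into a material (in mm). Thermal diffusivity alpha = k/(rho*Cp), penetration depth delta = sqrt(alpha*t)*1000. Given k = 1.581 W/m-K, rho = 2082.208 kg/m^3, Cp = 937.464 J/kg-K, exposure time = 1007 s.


alpha = 1.581 / (2082.208 * 937.464) = 8.0994e-07 m^2/s
alpha * t = 0.00081561
delta = sqrt(0.00081561) * 1000 = 28.559 mm

28.559 mm


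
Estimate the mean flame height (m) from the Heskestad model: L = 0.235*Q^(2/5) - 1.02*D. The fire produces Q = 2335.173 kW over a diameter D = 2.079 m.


Q^(2/5) = 22.250
0.235 * Q^(2/5) = 5.2287
1.02 * D = 2.1206
L = 3.1081 m

3.1081 m


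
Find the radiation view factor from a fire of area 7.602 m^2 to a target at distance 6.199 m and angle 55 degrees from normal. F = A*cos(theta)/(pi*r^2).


cos(55 deg) = 0.57358
pi*r^2 = 120.72
F = 7.602 * 0.57358 / 120.72 = 0.036118

0.036118


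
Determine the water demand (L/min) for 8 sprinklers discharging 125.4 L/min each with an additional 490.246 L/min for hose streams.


Sprinkler demand = 8 * 125.4 = 1003.2 L/min
Total = 1003.2 + 490.246 = 1493.446 L/min

1493.446 L/min


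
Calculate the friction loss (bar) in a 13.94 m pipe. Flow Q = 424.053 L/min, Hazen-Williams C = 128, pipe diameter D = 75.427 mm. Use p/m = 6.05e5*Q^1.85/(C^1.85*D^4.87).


Q^1.85 = 72565
C^1.85 = 7913.0
D^4.87 = 1.3917e+09
p/m = 0.0039865 bar/m
p_total = 0.0039865 * 13.94 = 0.055571 bar

0.055571 bar


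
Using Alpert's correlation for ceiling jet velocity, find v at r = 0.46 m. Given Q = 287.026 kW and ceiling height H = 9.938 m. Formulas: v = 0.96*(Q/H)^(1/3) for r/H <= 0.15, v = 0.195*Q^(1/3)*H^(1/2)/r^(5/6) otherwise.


r/H = 0.46 / 9.938 = 0.046287
r/H <= 0.15, so v = 0.96*(Q/H)^(1/3)
Q/H = 28.882
(Q/H)^(1/3) = 3.0681
v = 0.96 * 3.0681 = 2.9454 m/s

2.9454 m/s


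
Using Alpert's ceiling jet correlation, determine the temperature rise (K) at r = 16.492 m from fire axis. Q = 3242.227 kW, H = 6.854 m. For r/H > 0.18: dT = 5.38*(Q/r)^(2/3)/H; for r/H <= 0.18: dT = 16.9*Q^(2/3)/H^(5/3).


r/H = 16.492 / 6.854 = 2.4062
r/H > 0.18, so dT = 5.38*(Q/r)^(2/3)/H
Q/r = 196.59
(Q/r)^(2/3) = 33.810
dT = 5.38 * 33.810 / 6.854 = 26.539 K

26.539 K


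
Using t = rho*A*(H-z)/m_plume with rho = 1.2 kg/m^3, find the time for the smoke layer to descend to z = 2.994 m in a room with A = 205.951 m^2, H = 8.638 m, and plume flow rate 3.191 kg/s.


H - z = 5.644 m
t = 1.2 * 205.951 * 5.644 / 3.191 = 437.12 s

437.12 s


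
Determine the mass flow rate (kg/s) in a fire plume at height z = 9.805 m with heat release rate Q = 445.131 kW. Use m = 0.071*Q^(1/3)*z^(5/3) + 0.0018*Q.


Q^(1/3) = 7.6354
z^(5/3) = 44.917
First term = 0.071 * 7.6354 * 44.917 = 24.350
Second term = 0.0018 * 445.131 = 0.80124
m = 25.151 kg/s

25.151 kg/s


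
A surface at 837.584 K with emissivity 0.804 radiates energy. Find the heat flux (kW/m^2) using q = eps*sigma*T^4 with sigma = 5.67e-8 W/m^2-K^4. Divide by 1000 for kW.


T^4 = 4.9217e+11
q = 0.804 * 5.67e-8 * 4.9217e+11 / 1000 = 22.436 kW/m^2

22.436 kW/m^2


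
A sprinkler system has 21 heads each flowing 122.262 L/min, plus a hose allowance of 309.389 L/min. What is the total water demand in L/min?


Sprinkler demand = 21 * 122.262 = 2567.502 L/min
Total = 2567.502 + 309.389 = 2876.891 L/min

2876.891 L/min


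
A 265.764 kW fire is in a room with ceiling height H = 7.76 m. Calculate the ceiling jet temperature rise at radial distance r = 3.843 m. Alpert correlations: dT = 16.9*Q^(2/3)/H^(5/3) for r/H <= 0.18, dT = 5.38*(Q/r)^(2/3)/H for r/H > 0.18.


r/H = 3.843 / 7.76 = 0.49523
r/H > 0.18, so dT = 5.38*(Q/r)^(2/3)/H
Q/r = 69.155
(Q/r)^(2/3) = 16.848
dT = 5.38 * 16.848 / 7.76 = 11.681 K

11.681 K


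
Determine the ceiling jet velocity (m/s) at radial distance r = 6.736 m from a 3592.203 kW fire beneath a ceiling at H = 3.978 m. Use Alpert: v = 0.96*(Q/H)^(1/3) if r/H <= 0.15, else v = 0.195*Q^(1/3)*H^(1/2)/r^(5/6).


r/H = 6.736 / 3.978 = 1.6933
r/H > 0.15, so v = 0.195*Q^(1/3)*H^(1/2)/r^(5/6)
Q^(1/3) = 15.315
H^(1/2) = 1.9945
r^(5/6) = 4.9016
v = 0.195 * 15.315 * 1.9945 / 4.9016 = 1.2152 m/s

1.2152 m/s


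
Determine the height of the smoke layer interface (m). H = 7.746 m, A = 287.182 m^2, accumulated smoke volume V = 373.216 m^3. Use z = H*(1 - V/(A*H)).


V/(A*H) = 0.16777
1 - 0.16777 = 0.83223
z = 7.746 * 0.83223 = 6.4464 m

6.4464 m


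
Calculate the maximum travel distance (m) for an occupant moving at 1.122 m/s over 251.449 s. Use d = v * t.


d = 1.122 * 251.449 = 282.13 m

282.13 m


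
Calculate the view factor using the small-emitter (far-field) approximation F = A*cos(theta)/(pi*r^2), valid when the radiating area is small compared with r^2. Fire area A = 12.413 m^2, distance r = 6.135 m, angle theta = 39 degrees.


cos(39 deg) = 0.77715
pi*r^2 = 118.24
F = 12.413 * 0.77715 / 118.24 = 0.081583

0.081583


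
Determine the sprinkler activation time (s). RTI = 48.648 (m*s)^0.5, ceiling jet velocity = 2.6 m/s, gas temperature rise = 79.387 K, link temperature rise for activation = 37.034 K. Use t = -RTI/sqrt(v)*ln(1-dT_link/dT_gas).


dT_link/dT_gas = 0.46650
ln(1 - 0.46650) = -0.62830
t = -48.648 / sqrt(2.6) * -0.62830 = 18.956 s

18.956 s


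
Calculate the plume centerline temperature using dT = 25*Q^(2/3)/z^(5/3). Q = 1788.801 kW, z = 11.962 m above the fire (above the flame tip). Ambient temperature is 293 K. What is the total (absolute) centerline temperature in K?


Q^(2/3) = 147.36
z^(5/3) = 62.566
dT = 25 * 147.36 / 62.566 = 58.881 K
T = 293 + 58.881 = 351.88 K

351.88 K


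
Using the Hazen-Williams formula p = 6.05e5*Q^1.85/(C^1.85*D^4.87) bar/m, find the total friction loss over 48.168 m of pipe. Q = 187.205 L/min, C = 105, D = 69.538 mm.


Q^1.85 = 15988
C^1.85 = 5485.3
D^4.87 = 9.3675e+08
p/m = 0.0018824 bar/m
p_total = 0.0018824 * 48.168 = 0.090673 bar

0.090673 bar


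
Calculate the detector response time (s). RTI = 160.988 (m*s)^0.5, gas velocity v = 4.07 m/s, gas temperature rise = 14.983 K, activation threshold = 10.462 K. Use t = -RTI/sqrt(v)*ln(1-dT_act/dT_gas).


dT_act/dT_gas = 0.69826
ln(1 - 0.69826) = -1.1982
t = -160.988 / sqrt(4.07) * -1.1982 = 95.614 s

95.614 s


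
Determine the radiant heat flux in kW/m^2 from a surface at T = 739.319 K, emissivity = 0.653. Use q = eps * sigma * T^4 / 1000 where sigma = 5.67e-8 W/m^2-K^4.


T^4 = 2.9876e+11
q = 0.653 * 5.67e-8 * 2.9876e+11 / 1000 = 11.062 kW/m^2

11.062 kW/m^2


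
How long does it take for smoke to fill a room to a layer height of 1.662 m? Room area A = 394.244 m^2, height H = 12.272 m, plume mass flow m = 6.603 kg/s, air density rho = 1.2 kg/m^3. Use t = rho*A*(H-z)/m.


H - z = 10.61 m
t = 1.2 * 394.244 * 10.61 / 6.603 = 760.19 s

760.19 s


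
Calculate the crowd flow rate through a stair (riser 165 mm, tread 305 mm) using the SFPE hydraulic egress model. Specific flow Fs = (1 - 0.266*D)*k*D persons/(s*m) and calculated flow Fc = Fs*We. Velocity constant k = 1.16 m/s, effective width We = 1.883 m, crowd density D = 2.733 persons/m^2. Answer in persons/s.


1 - 0.266*D = 1 - 0.266*2.733 = 0.27302
Fs = 0.27302 * 1.16 * 2.733 = 0.86556 persons/(s*m)
Fc = 0.86556 * 1.883 = 1.6298 persons/s

1.6298 persons/s


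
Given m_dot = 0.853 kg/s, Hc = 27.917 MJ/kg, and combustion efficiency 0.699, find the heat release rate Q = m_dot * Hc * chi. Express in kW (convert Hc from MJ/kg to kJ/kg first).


Hc = 27.917 MJ/kg = 27.917 * 1000 kJ/kg = 27917 kJ/kg
Q = 0.853 kg/s * 27917 kJ/kg * 0.699 = 16645 kW

16645 kW


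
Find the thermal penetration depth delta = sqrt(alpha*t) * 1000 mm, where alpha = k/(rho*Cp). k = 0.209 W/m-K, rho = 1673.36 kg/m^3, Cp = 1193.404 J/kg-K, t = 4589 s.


alpha = 0.209 / (1673.36 * 1193.404) = 1.0466e-07 m^2/s
alpha * t = 0.00048027
delta = sqrt(0.00048027) * 1000 = 21.915 mm

21.915 mm


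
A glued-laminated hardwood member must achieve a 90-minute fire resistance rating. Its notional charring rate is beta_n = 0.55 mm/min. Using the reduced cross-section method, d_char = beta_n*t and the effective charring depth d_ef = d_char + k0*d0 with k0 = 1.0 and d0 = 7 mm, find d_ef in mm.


d_char = 0.55 * 90 = 49.5 mm
d_ef = 49.5 + 1.0*7 = 56.5 mm

56.5 mm


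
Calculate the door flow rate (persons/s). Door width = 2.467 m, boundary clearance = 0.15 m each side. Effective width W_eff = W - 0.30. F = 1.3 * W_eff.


W_eff = 2.467 - 0.30 = 2.167 m
F = 1.3 * 2.167 = 2.8171 persons/s

2.8171 persons/s


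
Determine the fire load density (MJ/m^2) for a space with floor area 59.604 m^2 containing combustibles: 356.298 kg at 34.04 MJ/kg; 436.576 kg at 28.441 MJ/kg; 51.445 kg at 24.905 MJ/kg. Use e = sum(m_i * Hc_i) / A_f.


Total energy = 356.298*34.04 + 436.576*28.441 + 51.445*24.905
= 12128.38 + 12416.66 + 1281.238
= 25826.28 MJ
e = 25826.28 / 59.604 = 433.30 MJ/m^2

433.30 MJ/m^2


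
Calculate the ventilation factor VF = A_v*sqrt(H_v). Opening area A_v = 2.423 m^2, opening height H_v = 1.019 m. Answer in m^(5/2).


sqrt(H_v) = 1.0095
VF = 2.423 * 1.0095 = 2.4459 m^(5/2)

2.4459 m^(5/2)


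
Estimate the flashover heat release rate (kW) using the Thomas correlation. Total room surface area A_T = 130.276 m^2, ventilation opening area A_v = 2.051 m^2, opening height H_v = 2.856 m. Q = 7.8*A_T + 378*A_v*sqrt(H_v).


7.8*A_T = 1016.2
sqrt(H_v) = 1.6900
378*A_v*sqrt(H_v) = 1310.2
Q = 1016.2 + 1310.2 = 2326.3 kW

2326.3 kW


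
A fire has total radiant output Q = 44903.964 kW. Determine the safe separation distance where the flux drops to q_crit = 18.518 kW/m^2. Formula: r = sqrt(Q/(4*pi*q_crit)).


4*pi*q_crit = 232.70
Q/(4*pi*q_crit) = 192.97
r = sqrt(192.97) = 13.891 m

13.891 m


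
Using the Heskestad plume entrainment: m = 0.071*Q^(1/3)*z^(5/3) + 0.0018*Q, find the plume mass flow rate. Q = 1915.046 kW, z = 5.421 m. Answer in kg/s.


Q^(1/3) = 12.418
z^(5/3) = 16.729
First term = 0.071 * 12.418 * 16.729 = 14.750
Second term = 0.0018 * 1915.046 = 3.4471
m = 18.197 kg/s

18.197 kg/s


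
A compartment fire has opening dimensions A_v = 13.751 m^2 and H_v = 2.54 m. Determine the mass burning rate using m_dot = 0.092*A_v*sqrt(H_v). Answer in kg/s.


sqrt(H_v) = 1.5937
m_dot = 0.092 * 13.751 * 1.5937 = 2.0162 kg/s

2.0162 kg/s


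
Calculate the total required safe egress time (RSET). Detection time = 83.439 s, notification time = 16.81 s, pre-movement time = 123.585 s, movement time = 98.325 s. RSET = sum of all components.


Total = 83.439 + 16.81 + 123.585 + 98.325 = 322.159 s

322.159 s


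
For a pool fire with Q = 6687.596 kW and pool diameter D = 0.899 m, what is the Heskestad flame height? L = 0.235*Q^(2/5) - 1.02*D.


Q^(2/5) = 33.893
0.235 * Q^(2/5) = 7.9648
1.02 * D = 0.91698
L = 7.0478 m

7.0478 m


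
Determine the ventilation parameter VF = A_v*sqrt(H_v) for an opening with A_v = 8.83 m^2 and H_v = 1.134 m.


sqrt(H_v) = 1.0649
VF = 8.83 * 1.0649 = 9.4030 m^(5/2)

9.4030 m^(5/2)


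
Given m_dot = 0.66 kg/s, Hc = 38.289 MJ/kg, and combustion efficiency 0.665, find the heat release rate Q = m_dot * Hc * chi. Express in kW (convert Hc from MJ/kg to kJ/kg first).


Hc = 38.289 MJ/kg = 38.289 * 1000 kJ/kg = 38289 kJ/kg
Q = 0.66 kg/s * 38289 kJ/kg * 0.665 = 16805 kW

16805 kW


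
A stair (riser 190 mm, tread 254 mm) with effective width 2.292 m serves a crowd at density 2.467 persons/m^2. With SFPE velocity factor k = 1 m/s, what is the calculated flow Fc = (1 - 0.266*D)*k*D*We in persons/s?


1 - 0.266*D = 1 - 0.266*2.467 = 0.34378
Fs = 0.34378 * 1 * 2.467 = 0.84810 persons/(s*m)
Fc = 0.84810 * 2.292 = 1.9438 persons/s

1.9438 persons/s


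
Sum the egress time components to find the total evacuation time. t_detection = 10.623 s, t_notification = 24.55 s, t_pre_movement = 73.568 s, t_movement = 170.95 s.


Total = 10.623 + 24.55 + 73.568 + 170.95 = 279.691 s

279.691 s


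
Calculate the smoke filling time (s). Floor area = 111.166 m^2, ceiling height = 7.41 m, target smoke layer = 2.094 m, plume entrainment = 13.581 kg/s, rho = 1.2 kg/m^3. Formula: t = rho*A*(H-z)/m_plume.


H - z = 5.316 m
t = 1.2 * 111.166 * 5.316 / 13.581 = 52.216 s

52.216 s


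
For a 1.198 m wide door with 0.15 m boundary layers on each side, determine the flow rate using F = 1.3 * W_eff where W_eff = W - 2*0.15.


W_eff = 1.198 - 0.30 = 0.898 m
F = 1.3 * 0.898 = 1.1674 persons/s

1.1674 persons/s
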